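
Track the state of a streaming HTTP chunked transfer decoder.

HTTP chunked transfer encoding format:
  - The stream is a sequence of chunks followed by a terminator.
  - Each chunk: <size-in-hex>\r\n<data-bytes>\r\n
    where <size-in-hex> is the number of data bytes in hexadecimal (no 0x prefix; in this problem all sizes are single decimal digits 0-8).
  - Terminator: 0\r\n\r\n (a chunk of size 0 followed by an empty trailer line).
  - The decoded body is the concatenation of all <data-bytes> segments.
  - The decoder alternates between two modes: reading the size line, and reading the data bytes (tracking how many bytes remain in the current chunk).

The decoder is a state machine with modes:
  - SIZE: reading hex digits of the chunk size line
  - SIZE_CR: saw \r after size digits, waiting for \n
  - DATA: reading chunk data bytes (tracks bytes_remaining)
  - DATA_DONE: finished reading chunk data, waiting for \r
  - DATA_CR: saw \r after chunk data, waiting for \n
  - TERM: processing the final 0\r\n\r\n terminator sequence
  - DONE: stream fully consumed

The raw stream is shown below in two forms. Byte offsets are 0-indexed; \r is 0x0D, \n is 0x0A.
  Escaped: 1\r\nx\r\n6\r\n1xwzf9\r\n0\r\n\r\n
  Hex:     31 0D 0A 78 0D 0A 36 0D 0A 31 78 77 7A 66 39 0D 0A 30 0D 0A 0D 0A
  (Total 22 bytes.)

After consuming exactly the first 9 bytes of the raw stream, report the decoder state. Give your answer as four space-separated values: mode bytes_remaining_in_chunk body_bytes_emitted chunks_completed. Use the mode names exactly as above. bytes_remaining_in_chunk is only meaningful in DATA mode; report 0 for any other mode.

Byte 0 = '1': mode=SIZE remaining=0 emitted=0 chunks_done=0
Byte 1 = 0x0D: mode=SIZE_CR remaining=0 emitted=0 chunks_done=0
Byte 2 = 0x0A: mode=DATA remaining=1 emitted=0 chunks_done=0
Byte 3 = 'x': mode=DATA_DONE remaining=0 emitted=1 chunks_done=0
Byte 4 = 0x0D: mode=DATA_CR remaining=0 emitted=1 chunks_done=0
Byte 5 = 0x0A: mode=SIZE remaining=0 emitted=1 chunks_done=1
Byte 6 = '6': mode=SIZE remaining=0 emitted=1 chunks_done=1
Byte 7 = 0x0D: mode=SIZE_CR remaining=0 emitted=1 chunks_done=1
Byte 8 = 0x0A: mode=DATA remaining=6 emitted=1 chunks_done=1

Answer: DATA 6 1 1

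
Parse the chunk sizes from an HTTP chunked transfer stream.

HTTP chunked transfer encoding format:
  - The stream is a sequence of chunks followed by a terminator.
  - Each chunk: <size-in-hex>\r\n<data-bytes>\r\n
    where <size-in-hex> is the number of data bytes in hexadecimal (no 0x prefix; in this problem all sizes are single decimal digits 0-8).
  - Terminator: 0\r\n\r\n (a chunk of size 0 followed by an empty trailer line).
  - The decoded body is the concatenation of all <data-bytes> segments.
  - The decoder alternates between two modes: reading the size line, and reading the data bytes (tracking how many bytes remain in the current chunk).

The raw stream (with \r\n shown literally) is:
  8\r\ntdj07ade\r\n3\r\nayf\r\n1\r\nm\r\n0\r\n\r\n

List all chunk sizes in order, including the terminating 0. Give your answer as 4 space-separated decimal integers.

Chunk 1: stream[0..1]='8' size=0x8=8, data at stream[3..11]='tdj07ade' -> body[0..8], body so far='tdj07ade'
Chunk 2: stream[13..14]='3' size=0x3=3, data at stream[16..19]='ayf' -> body[8..11], body so far='tdj07adeayf'
Chunk 3: stream[21..22]='1' size=0x1=1, data at stream[24..25]='m' -> body[11..12], body so far='tdj07adeayfm'
Chunk 4: stream[27..28]='0' size=0 (terminator). Final body='tdj07adeayfm' (12 bytes)

Answer: 8 3 1 0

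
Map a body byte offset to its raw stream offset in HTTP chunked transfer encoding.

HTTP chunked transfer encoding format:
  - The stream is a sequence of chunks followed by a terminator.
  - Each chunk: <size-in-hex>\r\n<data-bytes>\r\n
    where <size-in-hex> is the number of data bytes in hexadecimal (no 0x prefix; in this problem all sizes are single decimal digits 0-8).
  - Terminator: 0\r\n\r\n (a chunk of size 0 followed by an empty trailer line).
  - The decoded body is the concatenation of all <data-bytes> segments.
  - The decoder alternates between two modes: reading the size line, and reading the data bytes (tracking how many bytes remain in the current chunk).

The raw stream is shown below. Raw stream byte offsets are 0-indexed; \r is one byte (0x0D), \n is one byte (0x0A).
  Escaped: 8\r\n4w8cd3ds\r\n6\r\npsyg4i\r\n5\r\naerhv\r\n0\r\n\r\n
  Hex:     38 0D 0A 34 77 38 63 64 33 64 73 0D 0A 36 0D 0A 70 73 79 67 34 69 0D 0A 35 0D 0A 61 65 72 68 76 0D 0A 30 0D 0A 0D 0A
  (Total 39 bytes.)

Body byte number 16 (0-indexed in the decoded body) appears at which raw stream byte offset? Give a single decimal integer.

Chunk 1: stream[0..1]='8' size=0x8=8, data at stream[3..11]='4w8cd3ds' -> body[0..8], body so far='4w8cd3ds'
Chunk 2: stream[13..14]='6' size=0x6=6, data at stream[16..22]='psyg4i' -> body[8..14], body so far='4w8cd3dspsyg4i'
Chunk 3: stream[24..25]='5' size=0x5=5, data at stream[27..32]='aerhv' -> body[14..19], body so far='4w8cd3dspsyg4iaerhv'
Chunk 4: stream[34..35]='0' size=0 (terminator). Final body='4w8cd3dspsyg4iaerhv' (19 bytes)
Body byte 16 at stream offset 29

Answer: 29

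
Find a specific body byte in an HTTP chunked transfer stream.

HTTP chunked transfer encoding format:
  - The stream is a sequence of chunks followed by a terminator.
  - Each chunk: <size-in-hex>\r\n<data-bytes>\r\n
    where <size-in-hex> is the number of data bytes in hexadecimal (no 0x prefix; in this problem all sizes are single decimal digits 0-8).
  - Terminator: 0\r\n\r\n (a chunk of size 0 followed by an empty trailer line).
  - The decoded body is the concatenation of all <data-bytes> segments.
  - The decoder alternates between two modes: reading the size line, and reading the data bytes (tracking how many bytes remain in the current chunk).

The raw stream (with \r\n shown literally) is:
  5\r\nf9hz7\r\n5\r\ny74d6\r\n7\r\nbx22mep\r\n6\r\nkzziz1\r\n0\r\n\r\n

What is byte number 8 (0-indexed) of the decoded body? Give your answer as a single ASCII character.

Chunk 1: stream[0..1]='5' size=0x5=5, data at stream[3..8]='f9hz7' -> body[0..5], body so far='f9hz7'
Chunk 2: stream[10..11]='5' size=0x5=5, data at stream[13..18]='y74d6' -> body[5..10], body so far='f9hz7y74d6'
Chunk 3: stream[20..21]='7' size=0x7=7, data at stream[23..30]='bx22mep' -> body[10..17], body so far='f9hz7y74d6bx22mep'
Chunk 4: stream[32..33]='6' size=0x6=6, data at stream[35..41]='kzziz1' -> body[17..23], body so far='f9hz7y74d6bx22mepkzziz1'
Chunk 5: stream[43..44]='0' size=0 (terminator). Final body='f9hz7y74d6bx22mepkzziz1' (23 bytes)
Body byte 8 = 'd'

Answer: d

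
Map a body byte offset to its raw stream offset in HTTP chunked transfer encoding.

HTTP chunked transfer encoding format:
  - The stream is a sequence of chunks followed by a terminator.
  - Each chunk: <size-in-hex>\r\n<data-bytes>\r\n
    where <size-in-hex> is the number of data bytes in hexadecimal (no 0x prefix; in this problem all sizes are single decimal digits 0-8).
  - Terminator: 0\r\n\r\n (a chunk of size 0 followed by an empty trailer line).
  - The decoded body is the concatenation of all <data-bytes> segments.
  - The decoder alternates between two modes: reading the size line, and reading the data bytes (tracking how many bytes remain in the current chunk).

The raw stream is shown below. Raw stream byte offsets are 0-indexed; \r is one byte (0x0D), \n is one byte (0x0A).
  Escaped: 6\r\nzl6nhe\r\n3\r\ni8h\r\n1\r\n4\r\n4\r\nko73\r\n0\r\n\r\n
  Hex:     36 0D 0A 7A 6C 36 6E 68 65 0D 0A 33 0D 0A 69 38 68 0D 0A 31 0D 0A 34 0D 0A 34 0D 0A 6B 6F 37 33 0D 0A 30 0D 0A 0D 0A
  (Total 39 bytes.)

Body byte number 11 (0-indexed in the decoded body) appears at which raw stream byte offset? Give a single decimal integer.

Answer: 29

Derivation:
Chunk 1: stream[0..1]='6' size=0x6=6, data at stream[3..9]='zl6nhe' -> body[0..6], body so far='zl6nhe'
Chunk 2: stream[11..12]='3' size=0x3=3, data at stream[14..17]='i8h' -> body[6..9], body so far='zl6nhei8h'
Chunk 3: stream[19..20]='1' size=0x1=1, data at stream[22..23]='4' -> body[9..10], body so far='zl6nhei8h4'
Chunk 4: stream[25..26]='4' size=0x4=4, data at stream[28..32]='ko73' -> body[10..14], body so far='zl6nhei8h4ko73'
Chunk 5: stream[34..35]='0' size=0 (terminator). Final body='zl6nhei8h4ko73' (14 bytes)
Body byte 11 at stream offset 29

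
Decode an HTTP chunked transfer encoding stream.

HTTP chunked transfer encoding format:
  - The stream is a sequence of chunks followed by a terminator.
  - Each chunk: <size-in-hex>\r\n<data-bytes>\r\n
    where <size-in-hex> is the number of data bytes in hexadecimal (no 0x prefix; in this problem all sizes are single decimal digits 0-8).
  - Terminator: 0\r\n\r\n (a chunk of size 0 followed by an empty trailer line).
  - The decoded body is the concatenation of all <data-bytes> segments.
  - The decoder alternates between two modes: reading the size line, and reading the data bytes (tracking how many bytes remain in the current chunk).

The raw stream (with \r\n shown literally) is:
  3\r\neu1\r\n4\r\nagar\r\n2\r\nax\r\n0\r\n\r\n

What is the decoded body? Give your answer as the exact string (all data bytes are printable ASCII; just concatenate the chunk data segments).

Chunk 1: stream[0..1]='3' size=0x3=3, data at stream[3..6]='eu1' -> body[0..3], body so far='eu1'
Chunk 2: stream[8..9]='4' size=0x4=4, data at stream[11..15]='agar' -> body[3..7], body so far='eu1agar'
Chunk 3: stream[17..18]='2' size=0x2=2, data at stream[20..22]='ax' -> body[7..9], body so far='eu1agarax'
Chunk 4: stream[24..25]='0' size=0 (terminator). Final body='eu1agarax' (9 bytes)

Answer: eu1agarax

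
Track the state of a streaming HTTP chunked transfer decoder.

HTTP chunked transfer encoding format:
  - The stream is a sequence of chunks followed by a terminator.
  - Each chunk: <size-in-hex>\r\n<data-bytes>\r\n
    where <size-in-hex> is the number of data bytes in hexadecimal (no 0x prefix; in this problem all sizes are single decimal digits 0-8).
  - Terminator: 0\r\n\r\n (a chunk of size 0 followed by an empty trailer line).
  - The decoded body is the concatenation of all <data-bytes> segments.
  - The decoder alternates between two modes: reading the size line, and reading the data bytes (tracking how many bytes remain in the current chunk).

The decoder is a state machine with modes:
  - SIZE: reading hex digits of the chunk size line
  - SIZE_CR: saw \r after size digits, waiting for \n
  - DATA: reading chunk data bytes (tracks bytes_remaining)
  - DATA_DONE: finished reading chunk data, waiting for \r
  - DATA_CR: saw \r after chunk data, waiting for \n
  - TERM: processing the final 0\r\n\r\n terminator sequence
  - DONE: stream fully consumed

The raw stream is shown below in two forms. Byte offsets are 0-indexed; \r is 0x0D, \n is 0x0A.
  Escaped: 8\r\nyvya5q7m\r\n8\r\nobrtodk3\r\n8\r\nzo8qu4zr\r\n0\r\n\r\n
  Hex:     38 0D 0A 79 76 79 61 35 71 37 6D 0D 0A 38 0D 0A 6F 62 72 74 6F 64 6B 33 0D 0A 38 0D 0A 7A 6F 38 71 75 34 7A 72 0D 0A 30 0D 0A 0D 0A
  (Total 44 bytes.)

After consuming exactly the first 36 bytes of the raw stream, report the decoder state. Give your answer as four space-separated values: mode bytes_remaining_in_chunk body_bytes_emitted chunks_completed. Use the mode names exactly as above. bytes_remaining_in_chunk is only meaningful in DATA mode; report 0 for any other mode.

Byte 0 = '8': mode=SIZE remaining=0 emitted=0 chunks_done=0
Byte 1 = 0x0D: mode=SIZE_CR remaining=0 emitted=0 chunks_done=0
Byte 2 = 0x0A: mode=DATA remaining=8 emitted=0 chunks_done=0
Byte 3 = 'y': mode=DATA remaining=7 emitted=1 chunks_done=0
Byte 4 = 'v': mode=DATA remaining=6 emitted=2 chunks_done=0
Byte 5 = 'y': mode=DATA remaining=5 emitted=3 chunks_done=0
Byte 6 = 'a': mode=DATA remaining=4 emitted=4 chunks_done=0
Byte 7 = '5': mode=DATA remaining=3 emitted=5 chunks_done=0
Byte 8 = 'q': mode=DATA remaining=2 emitted=6 chunks_done=0
Byte 9 = '7': mode=DATA remaining=1 emitted=7 chunks_done=0
Byte 10 = 'm': mode=DATA_DONE remaining=0 emitted=8 chunks_done=0
Byte 11 = 0x0D: mode=DATA_CR remaining=0 emitted=8 chunks_done=0
Byte 12 = 0x0A: mode=SIZE remaining=0 emitted=8 chunks_done=1
Byte 13 = '8': mode=SIZE remaining=0 emitted=8 chunks_done=1
Byte 14 = 0x0D: mode=SIZE_CR remaining=0 emitted=8 chunks_done=1
Byte 15 = 0x0A: mode=DATA remaining=8 emitted=8 chunks_done=1
Byte 16 = 'o': mode=DATA remaining=7 emitted=9 chunks_done=1
Byte 17 = 'b': mode=DATA remaining=6 emitted=10 chunks_done=1
Byte 18 = 'r': mode=DATA remaining=5 emitted=11 chunks_done=1
Byte 19 = 't': mode=DATA remaining=4 emitted=12 chunks_done=1
Byte 20 = 'o': mode=DATA remaining=3 emitted=13 chunks_done=1
Byte 21 = 'd': mode=DATA remaining=2 emitted=14 chunks_done=1
Byte 22 = 'k': mode=DATA remaining=1 emitted=15 chunks_done=1
Byte 23 = '3': mode=DATA_DONE remaining=0 emitted=16 chunks_done=1
Byte 24 = 0x0D: mode=DATA_CR remaining=0 emitted=16 chunks_done=1
Byte 25 = 0x0A: mode=SIZE remaining=0 emitted=16 chunks_done=2
Byte 26 = '8': mode=SIZE remaining=0 emitted=16 chunks_done=2
Byte 27 = 0x0D: mode=SIZE_CR remaining=0 emitted=16 chunks_done=2
Byte 28 = 0x0A: mode=DATA remaining=8 emitted=16 chunks_done=2
Byte 29 = 'z': mode=DATA remaining=7 emitted=17 chunks_done=2
Byte 30 = 'o': mode=DATA remaining=6 emitted=18 chunks_done=2
Byte 31 = '8': mode=DATA remaining=5 emitted=19 chunks_done=2
Byte 32 = 'q': mode=DATA remaining=4 emitted=20 chunks_done=2
Byte 33 = 'u': mode=DATA remaining=3 emitted=21 chunks_done=2
Byte 34 = '4': mode=DATA remaining=2 emitted=22 chunks_done=2
Byte 35 = 'z': mode=DATA remaining=1 emitted=23 chunks_done=2

Answer: DATA 1 23 2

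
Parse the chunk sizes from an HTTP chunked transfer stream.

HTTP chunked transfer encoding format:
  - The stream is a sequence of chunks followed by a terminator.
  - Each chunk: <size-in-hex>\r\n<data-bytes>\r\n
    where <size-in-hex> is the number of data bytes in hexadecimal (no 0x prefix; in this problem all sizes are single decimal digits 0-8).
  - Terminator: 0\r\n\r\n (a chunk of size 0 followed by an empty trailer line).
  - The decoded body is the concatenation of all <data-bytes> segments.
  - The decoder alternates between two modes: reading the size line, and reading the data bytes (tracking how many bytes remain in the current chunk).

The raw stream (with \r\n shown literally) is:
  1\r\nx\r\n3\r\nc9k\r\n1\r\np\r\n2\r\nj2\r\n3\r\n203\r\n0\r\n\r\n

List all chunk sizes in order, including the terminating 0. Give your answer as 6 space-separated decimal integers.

Answer: 1 3 1 2 3 0

Derivation:
Chunk 1: stream[0..1]='1' size=0x1=1, data at stream[3..4]='x' -> body[0..1], body so far='x'
Chunk 2: stream[6..7]='3' size=0x3=3, data at stream[9..12]='c9k' -> body[1..4], body so far='xc9k'
Chunk 3: stream[14..15]='1' size=0x1=1, data at stream[17..18]='p' -> body[4..5], body so far='xc9kp'
Chunk 4: stream[20..21]='2' size=0x2=2, data at stream[23..25]='j2' -> body[5..7], body so far='xc9kpj2'
Chunk 5: stream[27..28]='3' size=0x3=3, data at stream[30..33]='203' -> body[7..10], body so far='xc9kpj2203'
Chunk 6: stream[35..36]='0' size=0 (terminator). Final body='xc9kpj2203' (10 bytes)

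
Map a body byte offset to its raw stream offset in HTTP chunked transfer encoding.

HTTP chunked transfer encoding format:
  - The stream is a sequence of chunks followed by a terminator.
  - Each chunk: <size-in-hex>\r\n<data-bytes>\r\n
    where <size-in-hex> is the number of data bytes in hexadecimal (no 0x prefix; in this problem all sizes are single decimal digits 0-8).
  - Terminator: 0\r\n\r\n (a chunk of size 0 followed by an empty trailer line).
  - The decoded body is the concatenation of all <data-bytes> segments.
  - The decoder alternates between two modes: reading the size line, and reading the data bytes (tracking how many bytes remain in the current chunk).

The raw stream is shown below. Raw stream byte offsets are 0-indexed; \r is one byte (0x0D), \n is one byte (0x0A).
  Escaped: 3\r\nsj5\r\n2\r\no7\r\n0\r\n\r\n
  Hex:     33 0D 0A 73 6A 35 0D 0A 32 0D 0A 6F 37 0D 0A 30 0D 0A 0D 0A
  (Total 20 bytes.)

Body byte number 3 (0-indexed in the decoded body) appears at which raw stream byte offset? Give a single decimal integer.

Answer: 11

Derivation:
Chunk 1: stream[0..1]='3' size=0x3=3, data at stream[3..6]='sj5' -> body[0..3], body so far='sj5'
Chunk 2: stream[8..9]='2' size=0x2=2, data at stream[11..13]='o7' -> body[3..5], body so far='sj5o7'
Chunk 3: stream[15..16]='0' size=0 (terminator). Final body='sj5o7' (5 bytes)
Body byte 3 at stream offset 11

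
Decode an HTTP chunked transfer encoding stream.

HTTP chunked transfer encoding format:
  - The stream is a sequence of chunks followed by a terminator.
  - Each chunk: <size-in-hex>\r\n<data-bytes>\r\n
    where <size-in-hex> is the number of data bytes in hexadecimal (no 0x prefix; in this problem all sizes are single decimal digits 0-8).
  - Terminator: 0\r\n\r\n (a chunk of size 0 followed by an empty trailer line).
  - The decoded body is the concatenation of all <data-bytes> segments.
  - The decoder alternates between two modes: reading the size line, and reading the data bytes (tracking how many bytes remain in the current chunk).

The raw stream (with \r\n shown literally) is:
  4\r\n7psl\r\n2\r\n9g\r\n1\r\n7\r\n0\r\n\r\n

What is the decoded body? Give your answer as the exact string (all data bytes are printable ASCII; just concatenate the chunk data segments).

Answer: 7psl9g7

Derivation:
Chunk 1: stream[0..1]='4' size=0x4=4, data at stream[3..7]='7psl' -> body[0..4], body so far='7psl'
Chunk 2: stream[9..10]='2' size=0x2=2, data at stream[12..14]='9g' -> body[4..6], body so far='7psl9g'
Chunk 3: stream[16..17]='1' size=0x1=1, data at stream[19..20]='7' -> body[6..7], body so far='7psl9g7'
Chunk 4: stream[22..23]='0' size=0 (terminator). Final body='7psl9g7' (7 bytes)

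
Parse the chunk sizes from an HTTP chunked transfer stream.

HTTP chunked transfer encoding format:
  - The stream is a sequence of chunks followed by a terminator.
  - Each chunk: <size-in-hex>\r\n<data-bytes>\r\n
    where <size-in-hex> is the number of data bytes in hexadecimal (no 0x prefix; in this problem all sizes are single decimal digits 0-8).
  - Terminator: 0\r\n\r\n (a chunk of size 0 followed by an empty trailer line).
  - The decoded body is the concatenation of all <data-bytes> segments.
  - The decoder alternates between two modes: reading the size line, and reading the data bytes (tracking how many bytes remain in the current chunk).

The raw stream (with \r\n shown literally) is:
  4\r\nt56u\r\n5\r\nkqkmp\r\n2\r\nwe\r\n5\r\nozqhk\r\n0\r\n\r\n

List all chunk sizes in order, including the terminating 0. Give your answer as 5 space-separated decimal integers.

Answer: 4 5 2 5 0

Derivation:
Chunk 1: stream[0..1]='4' size=0x4=4, data at stream[3..7]='t56u' -> body[0..4], body so far='t56u'
Chunk 2: stream[9..10]='5' size=0x5=5, data at stream[12..17]='kqkmp' -> body[4..9], body so far='t56ukqkmp'
Chunk 3: stream[19..20]='2' size=0x2=2, data at stream[22..24]='we' -> body[9..11], body so far='t56ukqkmpwe'
Chunk 4: stream[26..27]='5' size=0x5=5, data at stream[29..34]='ozqhk' -> body[11..16], body so far='t56ukqkmpweozqhk'
Chunk 5: stream[36..37]='0' size=0 (terminator). Final body='t56ukqkmpweozqhk' (16 bytes)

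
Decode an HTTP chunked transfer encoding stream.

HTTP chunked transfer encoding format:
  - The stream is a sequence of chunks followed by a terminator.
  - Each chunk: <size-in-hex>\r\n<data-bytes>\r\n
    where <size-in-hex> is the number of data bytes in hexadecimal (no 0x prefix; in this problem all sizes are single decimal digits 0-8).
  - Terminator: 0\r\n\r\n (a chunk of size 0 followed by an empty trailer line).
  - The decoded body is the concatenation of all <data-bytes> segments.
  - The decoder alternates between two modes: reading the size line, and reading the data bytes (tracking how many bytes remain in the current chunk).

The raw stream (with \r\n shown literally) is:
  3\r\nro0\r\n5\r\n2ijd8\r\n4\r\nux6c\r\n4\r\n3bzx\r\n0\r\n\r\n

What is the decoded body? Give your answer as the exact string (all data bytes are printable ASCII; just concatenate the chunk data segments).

Chunk 1: stream[0..1]='3' size=0x3=3, data at stream[3..6]='ro0' -> body[0..3], body so far='ro0'
Chunk 2: stream[8..9]='5' size=0x5=5, data at stream[11..16]='2ijd8' -> body[3..8], body so far='ro02ijd8'
Chunk 3: stream[18..19]='4' size=0x4=4, data at stream[21..25]='ux6c' -> body[8..12], body so far='ro02ijd8ux6c'
Chunk 4: stream[27..28]='4' size=0x4=4, data at stream[30..34]='3bzx' -> body[12..16], body so far='ro02ijd8ux6c3bzx'
Chunk 5: stream[36..37]='0' size=0 (terminator). Final body='ro02ijd8ux6c3bzx' (16 bytes)

Answer: ro02ijd8ux6c3bzx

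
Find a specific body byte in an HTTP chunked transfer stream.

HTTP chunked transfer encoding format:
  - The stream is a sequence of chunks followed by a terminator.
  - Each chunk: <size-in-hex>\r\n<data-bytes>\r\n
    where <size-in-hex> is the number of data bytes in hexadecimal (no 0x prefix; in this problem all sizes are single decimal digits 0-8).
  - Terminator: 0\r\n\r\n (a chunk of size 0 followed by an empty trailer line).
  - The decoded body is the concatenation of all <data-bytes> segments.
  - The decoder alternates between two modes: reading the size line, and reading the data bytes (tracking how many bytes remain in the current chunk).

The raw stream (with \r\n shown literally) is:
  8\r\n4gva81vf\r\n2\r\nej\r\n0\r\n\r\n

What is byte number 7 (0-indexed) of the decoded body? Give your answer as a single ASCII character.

Answer: f

Derivation:
Chunk 1: stream[0..1]='8' size=0x8=8, data at stream[3..11]='4gva81vf' -> body[0..8], body so far='4gva81vf'
Chunk 2: stream[13..14]='2' size=0x2=2, data at stream[16..18]='ej' -> body[8..10], body so far='4gva81vfej'
Chunk 3: stream[20..21]='0' size=0 (terminator). Final body='4gva81vfej' (10 bytes)
Body byte 7 = 'f'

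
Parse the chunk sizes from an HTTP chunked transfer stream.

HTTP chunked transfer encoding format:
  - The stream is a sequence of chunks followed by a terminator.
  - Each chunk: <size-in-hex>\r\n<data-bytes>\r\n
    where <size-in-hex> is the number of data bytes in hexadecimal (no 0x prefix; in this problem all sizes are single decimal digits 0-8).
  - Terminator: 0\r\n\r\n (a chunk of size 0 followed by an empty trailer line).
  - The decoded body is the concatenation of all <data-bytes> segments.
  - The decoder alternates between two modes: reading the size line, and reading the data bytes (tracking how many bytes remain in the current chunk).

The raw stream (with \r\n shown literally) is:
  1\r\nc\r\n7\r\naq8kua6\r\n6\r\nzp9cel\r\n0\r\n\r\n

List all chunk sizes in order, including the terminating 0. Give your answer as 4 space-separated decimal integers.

Chunk 1: stream[0..1]='1' size=0x1=1, data at stream[3..4]='c' -> body[0..1], body so far='c'
Chunk 2: stream[6..7]='7' size=0x7=7, data at stream[9..16]='aq8kua6' -> body[1..8], body so far='caq8kua6'
Chunk 3: stream[18..19]='6' size=0x6=6, data at stream[21..27]='zp9cel' -> body[8..14], body so far='caq8kua6zp9cel'
Chunk 4: stream[29..30]='0' size=0 (terminator). Final body='caq8kua6zp9cel' (14 bytes)

Answer: 1 7 6 0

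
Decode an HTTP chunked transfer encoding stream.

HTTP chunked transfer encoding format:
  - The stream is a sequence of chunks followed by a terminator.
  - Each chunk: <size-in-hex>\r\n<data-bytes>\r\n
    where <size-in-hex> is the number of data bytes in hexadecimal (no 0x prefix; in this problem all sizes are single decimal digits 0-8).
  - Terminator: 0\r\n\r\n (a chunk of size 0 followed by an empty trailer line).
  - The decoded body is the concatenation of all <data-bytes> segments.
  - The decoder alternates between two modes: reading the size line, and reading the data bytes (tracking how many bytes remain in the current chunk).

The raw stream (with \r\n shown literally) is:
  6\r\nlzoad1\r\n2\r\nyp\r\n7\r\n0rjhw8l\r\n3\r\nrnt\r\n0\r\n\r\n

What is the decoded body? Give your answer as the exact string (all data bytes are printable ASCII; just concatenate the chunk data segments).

Chunk 1: stream[0..1]='6' size=0x6=6, data at stream[3..9]='lzoad1' -> body[0..6], body so far='lzoad1'
Chunk 2: stream[11..12]='2' size=0x2=2, data at stream[14..16]='yp' -> body[6..8], body so far='lzoad1yp'
Chunk 3: stream[18..19]='7' size=0x7=7, data at stream[21..28]='0rjhw8l' -> body[8..15], body so far='lzoad1yp0rjhw8l'
Chunk 4: stream[30..31]='3' size=0x3=3, data at stream[33..36]='rnt' -> body[15..18], body so far='lzoad1yp0rjhw8lrnt'
Chunk 5: stream[38..39]='0' size=0 (terminator). Final body='lzoad1yp0rjhw8lrnt' (18 bytes)

Answer: lzoad1yp0rjhw8lrnt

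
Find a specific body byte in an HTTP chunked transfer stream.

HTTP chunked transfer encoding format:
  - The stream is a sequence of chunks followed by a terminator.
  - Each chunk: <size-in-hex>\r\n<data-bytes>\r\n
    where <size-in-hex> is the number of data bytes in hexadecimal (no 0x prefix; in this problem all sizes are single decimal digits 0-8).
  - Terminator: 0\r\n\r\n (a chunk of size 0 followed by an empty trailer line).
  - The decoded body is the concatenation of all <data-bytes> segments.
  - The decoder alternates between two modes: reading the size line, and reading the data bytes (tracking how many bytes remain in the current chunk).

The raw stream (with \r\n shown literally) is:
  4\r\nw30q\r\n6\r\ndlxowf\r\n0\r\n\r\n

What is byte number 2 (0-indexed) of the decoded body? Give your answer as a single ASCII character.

Chunk 1: stream[0..1]='4' size=0x4=4, data at stream[3..7]='w30q' -> body[0..4], body so far='w30q'
Chunk 2: stream[9..10]='6' size=0x6=6, data at stream[12..18]='dlxowf' -> body[4..10], body so far='w30qdlxowf'
Chunk 3: stream[20..21]='0' size=0 (terminator). Final body='w30qdlxowf' (10 bytes)
Body byte 2 = '0'

Answer: 0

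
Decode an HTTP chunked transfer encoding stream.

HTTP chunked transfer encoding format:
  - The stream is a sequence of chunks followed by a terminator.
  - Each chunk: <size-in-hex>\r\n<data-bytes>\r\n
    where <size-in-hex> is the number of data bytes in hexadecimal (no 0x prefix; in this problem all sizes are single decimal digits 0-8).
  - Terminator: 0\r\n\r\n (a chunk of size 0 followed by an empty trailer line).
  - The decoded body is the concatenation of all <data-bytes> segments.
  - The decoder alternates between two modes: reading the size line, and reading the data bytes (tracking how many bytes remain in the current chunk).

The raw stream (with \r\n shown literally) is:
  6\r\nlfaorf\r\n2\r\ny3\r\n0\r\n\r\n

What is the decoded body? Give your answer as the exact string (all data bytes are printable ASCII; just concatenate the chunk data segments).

Chunk 1: stream[0..1]='6' size=0x6=6, data at stream[3..9]='lfaorf' -> body[0..6], body so far='lfaorf'
Chunk 2: stream[11..12]='2' size=0x2=2, data at stream[14..16]='y3' -> body[6..8], body so far='lfaorfy3'
Chunk 3: stream[18..19]='0' size=0 (terminator). Final body='lfaorfy3' (8 bytes)

Answer: lfaorfy3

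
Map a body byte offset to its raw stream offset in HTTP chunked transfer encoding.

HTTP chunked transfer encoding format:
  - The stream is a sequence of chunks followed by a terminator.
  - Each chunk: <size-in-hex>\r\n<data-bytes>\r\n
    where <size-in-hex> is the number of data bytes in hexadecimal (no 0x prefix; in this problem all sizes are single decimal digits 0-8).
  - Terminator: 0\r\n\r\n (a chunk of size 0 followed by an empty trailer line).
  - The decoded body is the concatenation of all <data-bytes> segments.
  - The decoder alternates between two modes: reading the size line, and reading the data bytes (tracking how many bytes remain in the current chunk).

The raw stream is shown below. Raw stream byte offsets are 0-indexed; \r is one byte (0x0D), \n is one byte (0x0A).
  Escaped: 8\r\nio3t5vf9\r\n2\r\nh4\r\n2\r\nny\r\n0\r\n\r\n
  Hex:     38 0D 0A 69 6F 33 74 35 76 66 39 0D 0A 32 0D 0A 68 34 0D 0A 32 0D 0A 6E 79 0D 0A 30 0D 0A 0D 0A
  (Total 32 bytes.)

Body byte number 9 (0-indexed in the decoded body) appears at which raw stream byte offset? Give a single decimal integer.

Chunk 1: stream[0..1]='8' size=0x8=8, data at stream[3..11]='io3t5vf9' -> body[0..8], body so far='io3t5vf9'
Chunk 2: stream[13..14]='2' size=0x2=2, data at stream[16..18]='h4' -> body[8..10], body so far='io3t5vf9h4'
Chunk 3: stream[20..21]='2' size=0x2=2, data at stream[23..25]='ny' -> body[10..12], body so far='io3t5vf9h4ny'
Chunk 4: stream[27..28]='0' size=0 (terminator). Final body='io3t5vf9h4ny' (12 bytes)
Body byte 9 at stream offset 17

Answer: 17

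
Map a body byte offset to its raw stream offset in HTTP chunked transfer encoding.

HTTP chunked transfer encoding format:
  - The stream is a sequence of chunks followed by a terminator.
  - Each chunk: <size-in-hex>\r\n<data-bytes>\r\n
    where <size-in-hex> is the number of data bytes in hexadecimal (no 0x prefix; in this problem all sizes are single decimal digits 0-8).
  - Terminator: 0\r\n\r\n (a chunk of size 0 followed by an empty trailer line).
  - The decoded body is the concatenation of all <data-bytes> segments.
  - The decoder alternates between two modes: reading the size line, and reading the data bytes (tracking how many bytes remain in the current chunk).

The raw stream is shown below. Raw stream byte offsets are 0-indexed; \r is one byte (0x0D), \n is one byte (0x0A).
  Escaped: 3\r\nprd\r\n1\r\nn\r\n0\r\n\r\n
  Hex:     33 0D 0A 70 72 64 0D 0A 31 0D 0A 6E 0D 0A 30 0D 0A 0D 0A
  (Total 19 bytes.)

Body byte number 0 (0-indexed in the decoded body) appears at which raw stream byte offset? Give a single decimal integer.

Chunk 1: stream[0..1]='3' size=0x3=3, data at stream[3..6]='prd' -> body[0..3], body so far='prd'
Chunk 2: stream[8..9]='1' size=0x1=1, data at stream[11..12]='n' -> body[3..4], body so far='prdn'
Chunk 3: stream[14..15]='0' size=0 (terminator). Final body='prdn' (4 bytes)
Body byte 0 at stream offset 3

Answer: 3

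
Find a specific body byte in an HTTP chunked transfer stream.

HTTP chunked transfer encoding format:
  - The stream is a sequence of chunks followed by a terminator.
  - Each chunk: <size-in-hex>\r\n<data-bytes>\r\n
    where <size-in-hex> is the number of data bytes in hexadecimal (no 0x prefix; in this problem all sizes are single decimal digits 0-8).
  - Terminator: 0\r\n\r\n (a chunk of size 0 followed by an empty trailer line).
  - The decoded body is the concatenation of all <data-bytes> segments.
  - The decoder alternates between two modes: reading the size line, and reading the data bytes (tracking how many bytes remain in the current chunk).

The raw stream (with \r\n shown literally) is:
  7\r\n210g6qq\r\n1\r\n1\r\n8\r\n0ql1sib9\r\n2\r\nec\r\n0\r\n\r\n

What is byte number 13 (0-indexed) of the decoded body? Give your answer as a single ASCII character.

Answer: i

Derivation:
Chunk 1: stream[0..1]='7' size=0x7=7, data at stream[3..10]='210g6qq' -> body[0..7], body so far='210g6qq'
Chunk 2: stream[12..13]='1' size=0x1=1, data at stream[15..16]='1' -> body[7..8], body so far='210g6qq1'
Chunk 3: stream[18..19]='8' size=0x8=8, data at stream[21..29]='0ql1sib9' -> body[8..16], body so far='210g6qq10ql1sib9'
Chunk 4: stream[31..32]='2' size=0x2=2, data at stream[34..36]='ec' -> body[16..18], body so far='210g6qq10ql1sib9ec'
Chunk 5: stream[38..39]='0' size=0 (terminator). Final body='210g6qq10ql1sib9ec' (18 bytes)
Body byte 13 = 'i'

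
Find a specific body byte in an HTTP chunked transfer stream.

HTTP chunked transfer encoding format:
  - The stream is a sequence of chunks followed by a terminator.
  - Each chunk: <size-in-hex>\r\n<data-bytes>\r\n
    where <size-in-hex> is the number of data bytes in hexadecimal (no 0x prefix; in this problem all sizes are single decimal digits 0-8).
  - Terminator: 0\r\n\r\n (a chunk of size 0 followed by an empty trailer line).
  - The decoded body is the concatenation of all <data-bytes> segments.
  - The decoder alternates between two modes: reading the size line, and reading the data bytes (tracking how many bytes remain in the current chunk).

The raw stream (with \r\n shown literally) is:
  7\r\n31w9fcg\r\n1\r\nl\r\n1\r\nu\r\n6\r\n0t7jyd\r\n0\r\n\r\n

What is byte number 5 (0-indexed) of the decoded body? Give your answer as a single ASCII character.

Chunk 1: stream[0..1]='7' size=0x7=7, data at stream[3..10]='31w9fcg' -> body[0..7], body so far='31w9fcg'
Chunk 2: stream[12..13]='1' size=0x1=1, data at stream[15..16]='l' -> body[7..8], body so far='31w9fcgl'
Chunk 3: stream[18..19]='1' size=0x1=1, data at stream[21..22]='u' -> body[8..9], body so far='31w9fcglu'
Chunk 4: stream[24..25]='6' size=0x6=6, data at stream[27..33]='0t7jyd' -> body[9..15], body so far='31w9fcglu0t7jyd'
Chunk 5: stream[35..36]='0' size=0 (terminator). Final body='31w9fcglu0t7jyd' (15 bytes)
Body byte 5 = 'c'

Answer: c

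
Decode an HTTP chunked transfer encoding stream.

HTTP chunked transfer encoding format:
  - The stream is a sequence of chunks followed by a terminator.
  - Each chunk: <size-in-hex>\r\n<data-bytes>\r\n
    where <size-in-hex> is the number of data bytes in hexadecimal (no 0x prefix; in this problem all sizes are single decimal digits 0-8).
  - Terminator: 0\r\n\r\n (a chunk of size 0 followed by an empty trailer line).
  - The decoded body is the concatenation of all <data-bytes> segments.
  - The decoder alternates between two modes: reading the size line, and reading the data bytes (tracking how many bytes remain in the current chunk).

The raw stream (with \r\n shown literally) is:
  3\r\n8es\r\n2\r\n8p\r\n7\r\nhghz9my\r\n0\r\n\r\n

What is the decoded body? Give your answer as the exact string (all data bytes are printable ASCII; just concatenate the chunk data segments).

Answer: 8es8phghz9my

Derivation:
Chunk 1: stream[0..1]='3' size=0x3=3, data at stream[3..6]='8es' -> body[0..3], body so far='8es'
Chunk 2: stream[8..9]='2' size=0x2=2, data at stream[11..13]='8p' -> body[3..5], body so far='8es8p'
Chunk 3: stream[15..16]='7' size=0x7=7, data at stream[18..25]='hghz9my' -> body[5..12], body so far='8es8phghz9my'
Chunk 4: stream[27..28]='0' size=0 (terminator). Final body='8es8phghz9my' (12 bytes)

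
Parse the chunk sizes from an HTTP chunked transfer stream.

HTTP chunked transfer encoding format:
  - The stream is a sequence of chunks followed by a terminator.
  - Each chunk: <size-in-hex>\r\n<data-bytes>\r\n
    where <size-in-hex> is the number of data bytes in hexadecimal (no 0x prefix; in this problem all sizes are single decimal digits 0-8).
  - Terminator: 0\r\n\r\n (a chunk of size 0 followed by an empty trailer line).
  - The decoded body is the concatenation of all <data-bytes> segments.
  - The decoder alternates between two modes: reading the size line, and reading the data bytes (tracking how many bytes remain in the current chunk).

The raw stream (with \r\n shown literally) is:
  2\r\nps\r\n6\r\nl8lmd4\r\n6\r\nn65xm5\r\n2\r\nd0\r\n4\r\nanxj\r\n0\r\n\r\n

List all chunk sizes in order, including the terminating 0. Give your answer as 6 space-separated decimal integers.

Chunk 1: stream[0..1]='2' size=0x2=2, data at stream[3..5]='ps' -> body[0..2], body so far='ps'
Chunk 2: stream[7..8]='6' size=0x6=6, data at stream[10..16]='l8lmd4' -> body[2..8], body so far='psl8lmd4'
Chunk 3: stream[18..19]='6' size=0x6=6, data at stream[21..27]='n65xm5' -> body[8..14], body so far='psl8lmd4n65xm5'
Chunk 4: stream[29..30]='2' size=0x2=2, data at stream[32..34]='d0' -> body[14..16], body so far='psl8lmd4n65xm5d0'
Chunk 5: stream[36..37]='4' size=0x4=4, data at stream[39..43]='anxj' -> body[16..20], body so far='psl8lmd4n65xm5d0anxj'
Chunk 6: stream[45..46]='0' size=0 (terminator). Final body='psl8lmd4n65xm5d0anxj' (20 bytes)

Answer: 2 6 6 2 4 0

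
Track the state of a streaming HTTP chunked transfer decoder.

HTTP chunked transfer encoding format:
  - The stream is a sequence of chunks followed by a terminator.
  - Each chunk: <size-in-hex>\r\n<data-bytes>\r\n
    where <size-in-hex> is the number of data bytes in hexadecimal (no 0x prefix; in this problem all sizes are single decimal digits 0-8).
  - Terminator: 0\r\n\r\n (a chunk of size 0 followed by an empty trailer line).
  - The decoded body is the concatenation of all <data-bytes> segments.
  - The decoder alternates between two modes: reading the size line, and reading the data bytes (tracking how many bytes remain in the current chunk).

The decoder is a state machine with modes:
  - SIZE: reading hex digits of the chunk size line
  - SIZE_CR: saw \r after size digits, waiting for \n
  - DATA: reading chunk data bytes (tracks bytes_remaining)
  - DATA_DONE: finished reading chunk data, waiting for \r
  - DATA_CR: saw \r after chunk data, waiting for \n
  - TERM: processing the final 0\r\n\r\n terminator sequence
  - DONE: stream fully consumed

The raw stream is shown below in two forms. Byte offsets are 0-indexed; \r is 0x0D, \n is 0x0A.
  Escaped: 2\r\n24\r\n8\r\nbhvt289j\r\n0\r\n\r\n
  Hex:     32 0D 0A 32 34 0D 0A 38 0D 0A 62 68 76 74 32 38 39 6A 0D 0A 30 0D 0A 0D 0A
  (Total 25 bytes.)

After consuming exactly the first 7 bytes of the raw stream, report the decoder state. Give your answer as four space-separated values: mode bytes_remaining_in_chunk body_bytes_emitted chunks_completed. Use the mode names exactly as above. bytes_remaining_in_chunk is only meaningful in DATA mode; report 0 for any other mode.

Byte 0 = '2': mode=SIZE remaining=0 emitted=0 chunks_done=0
Byte 1 = 0x0D: mode=SIZE_CR remaining=0 emitted=0 chunks_done=0
Byte 2 = 0x0A: mode=DATA remaining=2 emitted=0 chunks_done=0
Byte 3 = '2': mode=DATA remaining=1 emitted=1 chunks_done=0
Byte 4 = '4': mode=DATA_DONE remaining=0 emitted=2 chunks_done=0
Byte 5 = 0x0D: mode=DATA_CR remaining=0 emitted=2 chunks_done=0
Byte 6 = 0x0A: mode=SIZE remaining=0 emitted=2 chunks_done=1

Answer: SIZE 0 2 1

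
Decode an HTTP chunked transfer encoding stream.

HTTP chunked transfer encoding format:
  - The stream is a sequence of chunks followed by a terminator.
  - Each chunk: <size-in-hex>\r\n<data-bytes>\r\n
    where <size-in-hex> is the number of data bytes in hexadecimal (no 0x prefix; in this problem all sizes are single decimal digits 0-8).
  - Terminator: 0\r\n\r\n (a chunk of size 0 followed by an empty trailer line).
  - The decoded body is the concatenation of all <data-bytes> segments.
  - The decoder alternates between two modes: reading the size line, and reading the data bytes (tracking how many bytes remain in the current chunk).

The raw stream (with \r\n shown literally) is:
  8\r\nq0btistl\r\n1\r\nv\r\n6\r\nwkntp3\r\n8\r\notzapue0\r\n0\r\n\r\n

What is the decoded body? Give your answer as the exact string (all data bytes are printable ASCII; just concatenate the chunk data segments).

Answer: q0btistlvwkntp3otzapue0

Derivation:
Chunk 1: stream[0..1]='8' size=0x8=8, data at stream[3..11]='q0btistl' -> body[0..8], body so far='q0btistl'
Chunk 2: stream[13..14]='1' size=0x1=1, data at stream[16..17]='v' -> body[8..9], body so far='q0btistlv'
Chunk 3: stream[19..20]='6' size=0x6=6, data at stream[22..28]='wkntp3' -> body[9..15], body so far='q0btistlvwkntp3'
Chunk 4: stream[30..31]='8' size=0x8=8, data at stream[33..41]='otzapue0' -> body[15..23], body so far='q0btistlvwkntp3otzapue0'
Chunk 5: stream[43..44]='0' size=0 (terminator). Final body='q0btistlvwkntp3otzapue0' (23 bytes)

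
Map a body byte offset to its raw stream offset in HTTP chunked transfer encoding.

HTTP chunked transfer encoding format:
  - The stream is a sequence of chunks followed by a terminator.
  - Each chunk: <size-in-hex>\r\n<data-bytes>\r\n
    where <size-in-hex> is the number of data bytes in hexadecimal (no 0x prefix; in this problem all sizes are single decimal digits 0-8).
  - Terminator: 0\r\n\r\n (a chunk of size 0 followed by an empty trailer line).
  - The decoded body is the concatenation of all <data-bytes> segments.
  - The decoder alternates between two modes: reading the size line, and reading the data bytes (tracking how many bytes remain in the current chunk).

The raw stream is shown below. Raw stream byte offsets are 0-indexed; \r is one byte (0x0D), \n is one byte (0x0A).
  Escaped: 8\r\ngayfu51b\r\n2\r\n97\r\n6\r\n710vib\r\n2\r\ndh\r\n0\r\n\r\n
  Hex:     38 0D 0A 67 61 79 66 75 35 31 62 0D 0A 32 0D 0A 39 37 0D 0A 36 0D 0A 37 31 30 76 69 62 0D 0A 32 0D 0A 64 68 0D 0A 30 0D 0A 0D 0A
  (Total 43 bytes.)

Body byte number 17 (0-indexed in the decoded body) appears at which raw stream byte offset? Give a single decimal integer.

Answer: 35

Derivation:
Chunk 1: stream[0..1]='8' size=0x8=8, data at stream[3..11]='gayfu51b' -> body[0..8], body so far='gayfu51b'
Chunk 2: stream[13..14]='2' size=0x2=2, data at stream[16..18]='97' -> body[8..10], body so far='gayfu51b97'
Chunk 3: stream[20..21]='6' size=0x6=6, data at stream[23..29]='710vib' -> body[10..16], body so far='gayfu51b97710vib'
Chunk 4: stream[31..32]='2' size=0x2=2, data at stream[34..36]='dh' -> body[16..18], body so far='gayfu51b97710vibdh'
Chunk 5: stream[38..39]='0' size=0 (terminator). Final body='gayfu51b97710vibdh' (18 bytes)
Body byte 17 at stream offset 35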